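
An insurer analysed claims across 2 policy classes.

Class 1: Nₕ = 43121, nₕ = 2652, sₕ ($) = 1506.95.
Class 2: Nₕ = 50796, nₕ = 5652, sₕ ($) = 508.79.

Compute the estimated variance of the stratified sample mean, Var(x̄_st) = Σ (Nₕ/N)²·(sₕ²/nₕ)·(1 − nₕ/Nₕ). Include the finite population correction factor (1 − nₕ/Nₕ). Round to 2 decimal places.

N = 93917; Wₕ = Nₕ/N.
class 1: (43121/93917)²·1506.95²/2652·(1 − 2652/43121) = 169.41312
class 2: (50796/93917)²·508.79²/5652·(1 − 5652/50796) = 11.90738
Sum = 181.32050 → 181.32.

181.32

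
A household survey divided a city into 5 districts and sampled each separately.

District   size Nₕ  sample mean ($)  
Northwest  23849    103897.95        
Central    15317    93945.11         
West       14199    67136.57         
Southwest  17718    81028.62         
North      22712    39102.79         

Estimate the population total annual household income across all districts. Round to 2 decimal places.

Estimate total by summing Nₕ·x̄ₕ over strata.
23849·103897.95 + 15317·93945.11 + 14199·67136.57 + 17718·81028.62 + 22712·39102.79 = 2477862209.55 + 1438957249.87 + 953272157.43 + 1435665089.16 + 888102566.48 = 7193859272.49.

7193859272.49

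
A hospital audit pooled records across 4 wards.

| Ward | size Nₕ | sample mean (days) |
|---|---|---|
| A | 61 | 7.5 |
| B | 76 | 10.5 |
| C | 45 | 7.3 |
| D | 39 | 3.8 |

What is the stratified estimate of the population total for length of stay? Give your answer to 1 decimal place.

1732.2

A: 61·7.5 = 457.5
B: 76·10.5 = 798
C: 45·7.3 = 328.5
D: 39·3.8 = 148.2
τ̂ = Σ Nₕx̄ₕ = 1732.2.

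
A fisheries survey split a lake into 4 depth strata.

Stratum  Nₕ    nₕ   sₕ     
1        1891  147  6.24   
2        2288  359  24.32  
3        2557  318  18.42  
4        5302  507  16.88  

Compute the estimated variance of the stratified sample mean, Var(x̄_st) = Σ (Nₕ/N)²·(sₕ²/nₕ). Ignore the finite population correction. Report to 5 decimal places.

N = 12038; Wₕ = Nₕ/N.
stratum 1: (1891/12038)²·6.24²/147 = 0.00653621
stratum 2: (2288/12038)²·24.32²/359 = 0.05951632
stratum 3: (2557/12038)²·18.42²/318 = 0.04813987
stratum 4: (5302/12038)²·16.88²/507 = 0.10902038
Sum = 0.22321278 → 0.22321.

0.22321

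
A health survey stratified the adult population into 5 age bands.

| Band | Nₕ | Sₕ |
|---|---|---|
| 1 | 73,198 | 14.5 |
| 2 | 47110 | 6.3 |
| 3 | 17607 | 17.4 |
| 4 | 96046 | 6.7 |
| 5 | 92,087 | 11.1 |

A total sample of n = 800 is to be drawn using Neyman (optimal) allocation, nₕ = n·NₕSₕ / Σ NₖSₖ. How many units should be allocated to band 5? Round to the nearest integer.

246

Σ NₕSₕ = 73198·14.5 + 47110·6.3 + 17607·17.4 + 96046·6.7 + 92087·11.1 = 3330199.7.
Share for 5: 1022165.7/3330199.7 = 0.30694.
n_5 = 800 × 0.30694 = 245.551... → 246.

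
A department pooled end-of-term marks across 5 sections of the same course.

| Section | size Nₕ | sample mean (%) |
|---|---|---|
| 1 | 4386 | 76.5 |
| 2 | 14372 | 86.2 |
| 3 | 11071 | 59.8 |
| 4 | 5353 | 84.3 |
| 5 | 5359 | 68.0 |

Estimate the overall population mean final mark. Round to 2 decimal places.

75.28

x̄_st = (Σ Nₕx̄ₕ) / (Σ Nₕ) = (4386·76.5 + 14372·86.2 + 11071·59.8 + 5353·84.3 + 5359·68.0) / 40541
= 3052111.1 / 40541 = 75.2846... → 75.28.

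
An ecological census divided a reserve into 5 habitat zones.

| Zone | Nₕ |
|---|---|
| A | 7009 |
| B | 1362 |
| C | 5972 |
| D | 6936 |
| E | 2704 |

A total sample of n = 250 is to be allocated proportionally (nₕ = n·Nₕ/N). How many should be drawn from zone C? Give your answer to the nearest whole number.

62

N = 7009 + 1362 + 5972 + 6936 + 2704 = 23983.
n_C = 250·5972/23983 = 62.252... → 62.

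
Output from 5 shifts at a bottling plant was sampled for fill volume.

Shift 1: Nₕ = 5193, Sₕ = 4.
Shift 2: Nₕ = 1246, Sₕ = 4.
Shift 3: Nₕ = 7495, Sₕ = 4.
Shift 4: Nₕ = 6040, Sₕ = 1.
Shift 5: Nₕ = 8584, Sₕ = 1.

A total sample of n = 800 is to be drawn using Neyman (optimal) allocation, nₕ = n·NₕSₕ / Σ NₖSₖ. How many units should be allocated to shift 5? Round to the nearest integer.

98

Σ NₕSₕ = 5193·4 + 1246·4 + 7495·4 + 6040·1 + 8584·1 = 70360.
Share for 5: 8584/70360 = 0.12200.
n_5 = 800 × 0.12200 = 97.601... → 98.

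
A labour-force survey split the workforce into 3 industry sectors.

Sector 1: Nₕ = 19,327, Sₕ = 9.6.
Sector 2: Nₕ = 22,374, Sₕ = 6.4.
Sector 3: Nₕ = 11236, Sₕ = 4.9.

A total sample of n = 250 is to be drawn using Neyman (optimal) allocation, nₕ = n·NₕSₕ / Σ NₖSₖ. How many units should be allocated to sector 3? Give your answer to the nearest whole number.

36

1: NₕSₕ = 19327·9.6 = 185539.2
2: NₕSₕ = 22374·6.4 = 143193.6
3: NₕSₕ = 11236·4.9 = 55056.4
Σ NₕSₕ = 383789.2.
n_3 = 250·55056.4/383789.2 = 35.864... → 36.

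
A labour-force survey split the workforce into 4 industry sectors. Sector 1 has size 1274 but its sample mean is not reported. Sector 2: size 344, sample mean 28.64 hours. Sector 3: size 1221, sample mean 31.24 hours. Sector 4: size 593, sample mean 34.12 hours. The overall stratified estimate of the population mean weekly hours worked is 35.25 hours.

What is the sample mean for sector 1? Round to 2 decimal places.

41.40

N = 1274 + 344 + 1221 + 593 = 3432.
Overall total = μ·N = 35.25·3432 = 120978.
Subtract the known strata: 344·28.64 + 1221·31.24 + 593·34.12 = 68229.36.
Remaining total for sector 1: 120978 − 68229.36 = 52748.64.
Divide by its size: 52748.64 / 1274 = 41.4040... → 41.40.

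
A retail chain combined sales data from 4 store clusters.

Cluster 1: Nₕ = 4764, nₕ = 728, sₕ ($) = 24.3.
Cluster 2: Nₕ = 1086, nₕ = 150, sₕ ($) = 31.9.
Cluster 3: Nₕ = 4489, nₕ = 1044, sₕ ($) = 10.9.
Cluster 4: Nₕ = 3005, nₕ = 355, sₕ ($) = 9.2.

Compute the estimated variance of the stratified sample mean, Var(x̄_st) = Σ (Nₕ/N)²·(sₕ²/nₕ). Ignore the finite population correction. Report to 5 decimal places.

N = 13344; Wₕ = Nₕ/N.
cluster 1: (4764/13344)²·24.3²/728 = 0.10338383
cluster 2: (1086/13344)²·31.9²/150 = 0.04493427
cluster 3: (4489/13344)²·10.9²/1044 = 0.01287893
cluster 4: (3005/13344)²·9.2²/355 = 0.01209105
Sum = 0.17328808 → 0.17329.

0.17329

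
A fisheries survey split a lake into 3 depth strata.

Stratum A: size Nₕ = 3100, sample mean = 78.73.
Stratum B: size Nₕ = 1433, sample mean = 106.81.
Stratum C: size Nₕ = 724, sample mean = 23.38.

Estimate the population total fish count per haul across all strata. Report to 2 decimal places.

Estimate total by summing Nₕ·x̄ₕ over strata.
3100·78.73 + 1433·106.81 + 724·23.38 = 244063 + 153058.73 + 16927.12 = 414048.85.

414048.85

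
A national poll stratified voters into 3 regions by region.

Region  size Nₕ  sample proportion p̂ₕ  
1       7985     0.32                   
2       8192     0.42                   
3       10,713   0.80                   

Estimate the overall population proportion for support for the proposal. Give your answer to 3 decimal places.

0.542

Wₕ = Nₕ/N with N = 26890: 0.2970, 0.3046, 0.3984.
p̂_st = 0.2970·0.32 + 0.3046·0.42 + 0.3984·0.80 ≈ 0.54170... → 0.542.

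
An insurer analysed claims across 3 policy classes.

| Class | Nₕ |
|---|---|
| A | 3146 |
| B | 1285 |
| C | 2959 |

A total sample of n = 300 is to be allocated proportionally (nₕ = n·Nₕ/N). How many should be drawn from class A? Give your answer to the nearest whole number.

128

Share of class A = 3146/7390 = 0.42571.
Allocate 300 × 0.42571 = 127.713... → 128.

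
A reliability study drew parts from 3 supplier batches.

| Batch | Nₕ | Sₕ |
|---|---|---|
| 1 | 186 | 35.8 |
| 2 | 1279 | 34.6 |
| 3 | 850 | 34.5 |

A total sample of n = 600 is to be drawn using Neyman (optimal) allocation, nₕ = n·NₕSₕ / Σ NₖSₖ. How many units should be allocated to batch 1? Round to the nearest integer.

1: NₕSₕ = 186·35.8 = 6658.8
2: NₕSₕ = 1279·34.6 = 44253.4
3: NₕSₕ = 850·34.5 = 29325
Σ NₕSₕ = 80237.2.
n_1 = 600·6658.8/80237.2 = 49.793... → 50.

50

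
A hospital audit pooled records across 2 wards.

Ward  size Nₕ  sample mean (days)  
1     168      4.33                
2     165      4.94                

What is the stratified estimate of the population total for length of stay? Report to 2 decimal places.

1542.54

Population total = Σ Nₕ·x̄ₕ (each stratum's size times its mean).
168·4.33 + 165·4.94 = 727.44 + 815.1 = 1542.54.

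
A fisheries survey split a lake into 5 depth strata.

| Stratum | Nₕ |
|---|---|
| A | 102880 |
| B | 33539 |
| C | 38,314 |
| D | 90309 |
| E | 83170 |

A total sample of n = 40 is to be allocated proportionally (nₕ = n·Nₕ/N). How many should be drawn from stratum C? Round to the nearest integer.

4

N = 102880 + 33539 + 38314 + 90309 + 83170 = 348212.
n_C = 40·38314/348212 = 4.401... → 4.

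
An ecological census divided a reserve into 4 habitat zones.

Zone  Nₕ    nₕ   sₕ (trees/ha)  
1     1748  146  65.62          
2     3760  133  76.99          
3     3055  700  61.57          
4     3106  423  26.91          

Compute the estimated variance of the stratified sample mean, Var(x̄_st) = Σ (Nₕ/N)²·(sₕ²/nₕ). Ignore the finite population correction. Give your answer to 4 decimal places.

N = 11669; Wₕ = Nₕ/N.
zone 1: (1748/11669)²·65.62²/146 = 0.6618128
zone 2: (3760/11669)²·76.99²/133 = 4.6272760
zone 3: (3055/11669)²·61.57²/700 = 0.3711893
zone 4: (3106/11669)²·26.91²/423 = 0.1212893
Sum = 5.7815675 → 5.7816.

5.7816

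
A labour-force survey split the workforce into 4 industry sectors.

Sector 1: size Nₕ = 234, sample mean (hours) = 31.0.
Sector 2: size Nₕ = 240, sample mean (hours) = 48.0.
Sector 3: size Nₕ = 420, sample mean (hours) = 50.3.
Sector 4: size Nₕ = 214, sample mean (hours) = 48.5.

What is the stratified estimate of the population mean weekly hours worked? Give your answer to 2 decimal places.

x̄_st = (Σ Nₕx̄ₕ) / (Σ Nₕ) = (234·31.0 + 240·48.0 + 420·50.3 + 214·48.5) / 1108
= 50279 / 1108 = 45.3782... → 45.38.

45.38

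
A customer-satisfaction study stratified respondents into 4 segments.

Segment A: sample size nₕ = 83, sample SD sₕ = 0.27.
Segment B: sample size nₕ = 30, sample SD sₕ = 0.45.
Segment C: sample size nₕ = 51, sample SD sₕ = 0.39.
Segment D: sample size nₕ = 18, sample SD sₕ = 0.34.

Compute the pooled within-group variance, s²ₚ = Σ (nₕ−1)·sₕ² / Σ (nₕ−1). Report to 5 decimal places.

0.12034

A: (83−1)·0.27² = 82·0.0729 = 5.9778
B: (30−1)·0.45² = 29·0.2025 = 5.8725
C: (51−1)·0.39² = 50·0.1521 = 7.605
D: (18−1)·0.34² = 17·0.1156 = 1.9652
Numerator = 21.4205; denominator = Σ(nₕ−1) = 178.
s²ₚ = 21.4205/178 = 0.1203399... → 0.12034.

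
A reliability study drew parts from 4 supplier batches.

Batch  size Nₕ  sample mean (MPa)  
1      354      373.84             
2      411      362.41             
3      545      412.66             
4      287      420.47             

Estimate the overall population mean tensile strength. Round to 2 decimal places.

N = 1597; weights Wₕ = Nₕ/N = (0.2217, 0.2574, 0.3413, 0.1797).
x̄_st = Σ Wₕ·x̄ₕ = 0.2217·373.84 + 0.2574·362.41 + 0.3413·412.66 + 0.1797·420.47 ≈ 392.5263...
→ 392.53.

392.53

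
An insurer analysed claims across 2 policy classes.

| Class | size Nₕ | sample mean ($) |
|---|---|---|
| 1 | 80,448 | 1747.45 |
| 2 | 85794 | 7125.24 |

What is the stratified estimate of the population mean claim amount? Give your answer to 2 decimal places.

4522.81

N = 80448 + 85794 = 166242.
Overall mean = Σ (Nₕ/N)·x̄ₕ — weight by population share, not a simple average.
Σ Nₕx̄ₕ = 80448·1747.45 + 85794·7125.24 = 140578857.6 + 611302840.56 = 751881698.16.
Divide by N: 751881698.16 / 166242 = 4522.8143... → 4522.81.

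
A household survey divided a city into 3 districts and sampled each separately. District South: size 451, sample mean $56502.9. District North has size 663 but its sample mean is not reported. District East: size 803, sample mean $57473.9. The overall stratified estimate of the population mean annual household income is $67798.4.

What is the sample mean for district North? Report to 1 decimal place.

N = 451 + 663 + 803 = 1917.
Overall total = μ·N = 67798.4·1917 = 129969532.8.
Subtract the known strata: 451·56502.9 + 803·57473.9 = 71634349.6.
Remaining total for district North: 129969532.8 − 71634349.6 = 58335183.2.
Divide by its size: 58335183.2 / 663 = 87986.702... → 87986.7.

87986.7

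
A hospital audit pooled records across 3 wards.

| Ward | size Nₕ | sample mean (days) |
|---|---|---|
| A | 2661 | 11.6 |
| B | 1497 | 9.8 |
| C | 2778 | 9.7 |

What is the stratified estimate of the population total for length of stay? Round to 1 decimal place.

Population total = Σ Nₕ·x̄ₕ (each stratum's size times its mean).
2661·11.6 + 1497·9.8 + 2778·9.7 = 30867.6 + 14670.6 + 26946.6 = 72484.8.

72484.8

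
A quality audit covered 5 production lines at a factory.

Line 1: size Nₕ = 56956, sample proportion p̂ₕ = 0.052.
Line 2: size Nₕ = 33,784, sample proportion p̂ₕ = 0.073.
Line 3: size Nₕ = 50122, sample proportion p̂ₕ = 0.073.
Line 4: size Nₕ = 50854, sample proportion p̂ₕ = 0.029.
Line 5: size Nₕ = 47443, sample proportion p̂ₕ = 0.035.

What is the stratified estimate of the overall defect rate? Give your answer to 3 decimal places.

Wₕ = Nₕ/N with N = 239159: 0.2382, 0.1413, 0.2096, 0.2126, 0.1984.
p̂_st = 0.2382·0.052 + 0.1413·0.073 + 0.2096·0.073 + 0.2126·0.029 + 0.1984·0.035 ≈ 0.05110... → 0.051.

0.051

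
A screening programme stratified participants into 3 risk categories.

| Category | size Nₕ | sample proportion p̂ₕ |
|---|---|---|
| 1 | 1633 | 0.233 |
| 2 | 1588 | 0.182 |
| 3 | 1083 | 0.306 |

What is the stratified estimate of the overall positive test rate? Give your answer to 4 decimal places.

0.2326

Wₕ = Nₕ/N with N = 4304: 0.3794, 0.3690, 0.2516.
p̂_st = 0.3794·0.233 + 0.3690·0.182 + 0.2516·0.306 ≈ 0.232552... → 0.2326.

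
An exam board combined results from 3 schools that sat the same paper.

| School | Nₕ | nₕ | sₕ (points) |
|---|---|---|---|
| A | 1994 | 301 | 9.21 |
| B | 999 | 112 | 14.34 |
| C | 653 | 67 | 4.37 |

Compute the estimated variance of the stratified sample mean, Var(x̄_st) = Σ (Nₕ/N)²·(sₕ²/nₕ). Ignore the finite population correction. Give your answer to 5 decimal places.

0.23127

N = 3646; Wₕ = Nₕ/N.
school A: (1994/3646)²·9.21²/301 = 0.08428878
school B: (999/3646)²·14.34²/112 = 0.13784085
school C: (653/3646)²·4.37²/67 = 0.00914284
Sum = 0.23127246 → 0.23127.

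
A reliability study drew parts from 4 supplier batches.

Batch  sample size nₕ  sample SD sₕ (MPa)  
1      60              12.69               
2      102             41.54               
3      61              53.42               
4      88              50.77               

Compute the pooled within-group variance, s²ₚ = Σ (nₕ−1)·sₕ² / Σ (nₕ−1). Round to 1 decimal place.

1: (60−1)·12.69² = 59·161.0361 = 9501.1299
2: (102−1)·41.54² = 101·1725.5716 = 174282.7316
3: (61−1)·53.42² = 60·2853.6964 = 171221.784
4: (88−1)·50.77² = 87·2577.5929 = 224250.5823
Numerator = 579256.2278; denominator = Σ(nₕ−1) = 307.
s²ₚ = 579256.2278/307 = 1886.828... → 1886.8.

1886.8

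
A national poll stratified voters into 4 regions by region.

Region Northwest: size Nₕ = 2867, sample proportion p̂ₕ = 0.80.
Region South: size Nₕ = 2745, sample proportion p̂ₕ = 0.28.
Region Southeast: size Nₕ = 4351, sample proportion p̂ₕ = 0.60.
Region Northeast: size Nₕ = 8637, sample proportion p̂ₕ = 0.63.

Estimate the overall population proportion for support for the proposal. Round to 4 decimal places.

N = 2867 + 2745 + 4351 + 8637 = 18600.
Overall proportion = Σ (Nₕ/N)·p̂ₕ.
Σ Nₕp̂ₕ = 2293.6 + 768.6 + 2610.6 + 5441.31 = 11114.11.
11114.11 / 18600 = 0.597533... → 0.5975.

0.5975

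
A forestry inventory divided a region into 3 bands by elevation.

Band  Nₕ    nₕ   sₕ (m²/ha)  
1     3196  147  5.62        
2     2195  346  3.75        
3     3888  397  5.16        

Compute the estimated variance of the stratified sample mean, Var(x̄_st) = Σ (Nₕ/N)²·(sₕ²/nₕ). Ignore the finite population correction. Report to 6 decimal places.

N = 9279; Wₕ = Nₕ/N.
band 1: (3196/9279)²·5.62²/147 = 0.025489804
band 2: (2195/9279)²·3.75²/346 = 0.002274328
band 3: (3888/9279)²·5.16²/397 = 0.011774950
Sum = 0.039539081 → 0.039539.

0.039539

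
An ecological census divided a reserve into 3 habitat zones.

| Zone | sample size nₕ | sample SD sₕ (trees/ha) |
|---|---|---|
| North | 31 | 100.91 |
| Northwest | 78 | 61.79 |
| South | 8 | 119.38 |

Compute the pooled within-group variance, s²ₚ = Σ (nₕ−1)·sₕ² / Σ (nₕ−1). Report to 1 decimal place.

6133.6

Degrees of freedom: 30 + 77 + 7 = 114.
Σ(nₕ−1)sₕ² = 30·10182.8281 + 77·3818.0041 + 7·14251.5844 = 699232.2495.
s²ₚ = 699232.2495 / 114 = 6133.616... → 6133.6.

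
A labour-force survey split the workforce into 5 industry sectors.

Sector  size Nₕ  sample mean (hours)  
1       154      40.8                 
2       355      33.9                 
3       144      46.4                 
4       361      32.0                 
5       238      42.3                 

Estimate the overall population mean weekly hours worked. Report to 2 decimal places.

x̄_st = (Σ Nₕx̄ₕ) / (Σ Nₕ) = (154·40.8 + 355·33.9 + 144·46.4 + 361·32.0 + 238·42.3) / 1252
= 46618.7 / 1252 = 37.2354... → 37.24.

37.24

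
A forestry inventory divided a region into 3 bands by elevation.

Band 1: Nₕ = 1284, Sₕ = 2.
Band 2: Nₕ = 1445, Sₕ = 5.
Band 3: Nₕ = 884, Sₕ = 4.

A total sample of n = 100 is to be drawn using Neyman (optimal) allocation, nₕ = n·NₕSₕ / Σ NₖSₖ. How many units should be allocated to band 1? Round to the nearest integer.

1: NₕSₕ = 1284·2 = 2568
2: NₕSₕ = 1445·5 = 7225
3: NₕSₕ = 884·4 = 3536
Σ NₕSₕ = 13329.
n_1 = 100·2568/13329 = 19.266... → 19.

19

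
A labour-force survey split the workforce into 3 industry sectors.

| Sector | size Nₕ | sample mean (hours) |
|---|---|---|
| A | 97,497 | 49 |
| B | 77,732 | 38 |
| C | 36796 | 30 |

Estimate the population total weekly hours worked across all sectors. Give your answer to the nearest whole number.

8835049

A: 97497·49 = 4777353
B: 77732·38 = 2953816
C: 36796·30 = 1103880
τ̂ = Σ Nₕx̄ₕ = 8835049.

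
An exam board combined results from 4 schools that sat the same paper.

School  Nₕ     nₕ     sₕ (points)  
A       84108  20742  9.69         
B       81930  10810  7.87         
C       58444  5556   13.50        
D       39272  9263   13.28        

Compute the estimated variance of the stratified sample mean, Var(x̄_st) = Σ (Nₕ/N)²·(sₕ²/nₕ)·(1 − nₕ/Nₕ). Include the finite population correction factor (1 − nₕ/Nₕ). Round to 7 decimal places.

N = 263754. Term for each stratum: Wₕ²sₕ²/nₕ·(1−nₕ/Nₕ).
Var(x̄_st) = 0.0003468106 + 0.0004799106 + 0.0014574856 + 0.0003225380 = 0.0026067449 → 0.0026067.

0.0026067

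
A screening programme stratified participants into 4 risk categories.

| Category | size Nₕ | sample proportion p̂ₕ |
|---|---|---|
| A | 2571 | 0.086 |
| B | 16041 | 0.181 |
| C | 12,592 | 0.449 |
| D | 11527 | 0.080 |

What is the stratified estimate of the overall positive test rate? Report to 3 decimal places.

0.227

N = 2571 + 16041 + 12592 + 11527 = 42731.
Overall proportion = Σ (Nₕ/N)·p̂ₕ.
Σ Nₕp̂ₕ = 221.106 + 2903.421 + 5653.808 + 922.16 = 9700.495.
9700.495 / 42731 = 0.22701... → 0.227.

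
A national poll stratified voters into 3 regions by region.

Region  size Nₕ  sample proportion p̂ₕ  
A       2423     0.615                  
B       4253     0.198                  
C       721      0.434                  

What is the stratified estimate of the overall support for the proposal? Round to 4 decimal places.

N = 2423 + 4253 + 721 = 7397.
Overall proportion = Σ (Nₕ/N)·p̂ₕ.
Σ Nₕp̂ₕ = 1490.145 + 842.094 + 312.914 = 2645.153.
2645.153 / 7397 = 0.357598... → 0.3576.

0.3576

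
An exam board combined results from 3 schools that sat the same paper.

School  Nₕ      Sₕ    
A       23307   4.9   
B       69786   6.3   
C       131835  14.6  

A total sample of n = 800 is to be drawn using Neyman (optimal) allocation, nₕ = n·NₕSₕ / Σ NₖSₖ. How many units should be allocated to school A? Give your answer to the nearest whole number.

37

Σ NₕSₕ = 23307·4.9 + 69786·6.3 + 131835·14.6 = 2478647.1.
Share for A: 114204.3/2478647.1 = 0.04608.
n_A = 800 × 0.04608 = 36.860... → 37.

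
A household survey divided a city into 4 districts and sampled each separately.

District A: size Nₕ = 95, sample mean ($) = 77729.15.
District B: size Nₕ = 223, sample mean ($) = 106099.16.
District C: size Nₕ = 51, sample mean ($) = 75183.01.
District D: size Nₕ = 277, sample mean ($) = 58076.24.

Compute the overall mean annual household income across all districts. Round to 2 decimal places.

x̄_st = (Σ Nₕx̄ₕ) / (Σ Nₕ) = (95·77729.15 + 223·106099.16 + 51·75183.01 + 277·58076.24) / 646
= 50965833.92 / 646 = 78894.4798... → 78894.48.

78894.48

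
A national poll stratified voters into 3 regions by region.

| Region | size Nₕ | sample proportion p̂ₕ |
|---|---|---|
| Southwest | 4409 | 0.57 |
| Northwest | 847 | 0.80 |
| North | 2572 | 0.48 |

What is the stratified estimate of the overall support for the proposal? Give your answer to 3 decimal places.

Wₕ = Nₕ/N with N = 7828: 0.5632, 0.1082, 0.3286.
p̂_st = 0.5632·0.57 + 0.1082·0.80 + 0.3286·0.48 ≈ 0.56532... → 0.565.

0.565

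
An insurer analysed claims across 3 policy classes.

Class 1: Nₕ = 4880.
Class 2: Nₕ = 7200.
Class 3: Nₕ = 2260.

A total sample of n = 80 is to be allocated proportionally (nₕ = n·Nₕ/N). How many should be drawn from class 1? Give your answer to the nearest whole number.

Share of class 1 = 4880/14340 = 0.34031.
Allocate 80 × 0.34031 = 27.225... → 27.

27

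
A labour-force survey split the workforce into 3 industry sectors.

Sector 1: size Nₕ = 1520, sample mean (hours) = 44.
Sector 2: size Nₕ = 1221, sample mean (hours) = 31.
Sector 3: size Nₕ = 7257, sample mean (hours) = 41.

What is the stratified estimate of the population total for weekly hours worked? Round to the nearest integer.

1: 1520·44 = 66880
2: 1221·31 = 37851
3: 7257·41 = 297537
τ̂ = Σ Nₕx̄ₕ = 402268.

402268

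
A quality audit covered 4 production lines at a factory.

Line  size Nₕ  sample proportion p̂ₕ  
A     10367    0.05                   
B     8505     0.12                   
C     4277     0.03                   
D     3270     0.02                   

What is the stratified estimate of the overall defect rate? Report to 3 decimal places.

0.066

Wₕ = Nₕ/N with N = 26419: 0.3924, 0.3219, 0.1619, 0.1238.
p̂_st = 0.3924·0.05 + 0.3219·0.12 + 0.1619·0.03 + 0.1238·0.02 ≈ 0.06558... → 0.066.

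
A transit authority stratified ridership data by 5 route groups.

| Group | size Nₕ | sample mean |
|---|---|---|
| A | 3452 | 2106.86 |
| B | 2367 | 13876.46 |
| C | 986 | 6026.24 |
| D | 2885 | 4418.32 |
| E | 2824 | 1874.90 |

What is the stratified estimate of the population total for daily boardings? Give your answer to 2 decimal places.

Estimate total by summing Nₕ·x̄ₕ over strata.
3452·2106.86 + 2367·13876.46 + 986·6026.24 + 2885·4418.32 + 2824·1874.90 = 7272880.72 + 32845580.82 + 5941872.64 + 12746853.2 + 5294717.6 = 64101904.98.

64101904.98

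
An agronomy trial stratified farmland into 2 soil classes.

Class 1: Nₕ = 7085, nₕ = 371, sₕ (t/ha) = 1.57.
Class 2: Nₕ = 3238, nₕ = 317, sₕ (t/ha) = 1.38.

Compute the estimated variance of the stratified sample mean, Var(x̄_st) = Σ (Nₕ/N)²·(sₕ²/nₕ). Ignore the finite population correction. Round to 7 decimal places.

N = 10323; Wₕ = Nₕ/N.
class 1: (7085/10323)²·1.57²/371 = 0.0031296318
class 2: (3238/10323)²·1.38²/317 = 0.0005910725
Sum = 0.0037207043 → 0.0037207.

0.0037207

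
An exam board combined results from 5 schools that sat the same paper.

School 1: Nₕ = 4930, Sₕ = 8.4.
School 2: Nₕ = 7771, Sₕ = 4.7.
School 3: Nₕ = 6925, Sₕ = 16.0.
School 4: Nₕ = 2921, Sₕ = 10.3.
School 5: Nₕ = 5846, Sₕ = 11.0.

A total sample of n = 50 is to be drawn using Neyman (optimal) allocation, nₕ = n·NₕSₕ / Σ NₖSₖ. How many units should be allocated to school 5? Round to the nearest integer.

1: NₕSₕ = 4930·8.4 = 41412
2: NₕSₕ = 7771·4.7 = 36523.7
3: NₕSₕ = 6925·16.0 = 110800
4: NₕSₕ = 2921·10.3 = 30086.3
5: NₕSₕ = 5846·11.0 = 64306
Σ NₕSₕ = 283128.
n_5 = 50·64306/283128 = 11.356... → 11.

11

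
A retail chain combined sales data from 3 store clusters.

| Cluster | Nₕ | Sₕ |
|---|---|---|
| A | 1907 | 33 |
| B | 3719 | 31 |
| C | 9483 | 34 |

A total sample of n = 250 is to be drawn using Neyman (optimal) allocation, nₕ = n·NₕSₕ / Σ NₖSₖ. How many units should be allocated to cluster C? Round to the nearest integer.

161

A: NₕSₕ = 1907·33 = 62931
B: NₕSₕ = 3719·31 = 115289
C: NₕSₕ = 9483·34 = 322422
Σ NₕSₕ = 500642.
n_C = 250·322422/500642 = 161.004... → 161.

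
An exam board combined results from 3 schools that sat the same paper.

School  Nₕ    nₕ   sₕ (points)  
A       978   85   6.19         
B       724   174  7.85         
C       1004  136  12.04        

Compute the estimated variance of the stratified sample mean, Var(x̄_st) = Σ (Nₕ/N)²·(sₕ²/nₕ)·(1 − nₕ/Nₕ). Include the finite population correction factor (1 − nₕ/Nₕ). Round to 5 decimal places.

N = 2706; Wₕ = Nₕ/N.
school A: (978/2706)²·6.19²/85·(1 − 85/978) = 0.05376468
school B: (724/2706)²·7.85²/174·(1 − 174/724) = 0.01925909
school C: (1004/2706)²·12.04²/136·(1 − 136/1004) = 0.12685626
Sum = 0.19988004 → 0.19988.

0.19988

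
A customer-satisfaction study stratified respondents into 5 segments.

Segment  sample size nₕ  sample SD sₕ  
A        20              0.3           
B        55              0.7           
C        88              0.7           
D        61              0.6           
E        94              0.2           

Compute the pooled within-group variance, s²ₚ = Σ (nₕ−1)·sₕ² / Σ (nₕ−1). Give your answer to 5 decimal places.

0.30709

Degrees of freedom: 19 + 54 + 87 + 60 + 93 = 313.
Σ(nₕ−1)sₕ² = 19·0.09 + 54·0.49 + 87·0.49 + 60·0.36 + 93·0.04 = 96.12.
s²ₚ = 96.12 / 313 = 0.3070927... → 0.30709.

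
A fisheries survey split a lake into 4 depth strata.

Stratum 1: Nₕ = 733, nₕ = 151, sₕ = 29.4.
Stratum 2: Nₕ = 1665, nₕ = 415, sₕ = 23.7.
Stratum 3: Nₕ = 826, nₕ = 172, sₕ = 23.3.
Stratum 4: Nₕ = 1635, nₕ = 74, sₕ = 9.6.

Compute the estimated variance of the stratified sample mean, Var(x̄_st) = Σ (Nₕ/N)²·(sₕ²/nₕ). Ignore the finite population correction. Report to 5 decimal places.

0.52141

N = 4859. Term for each stratum: Wₕ²sₕ²/nₕ.
Var(x̄_st) = 0.13026624 + 0.15892173 + 0.09121152 + 0.14101083 = 0.52141031 → 0.52141.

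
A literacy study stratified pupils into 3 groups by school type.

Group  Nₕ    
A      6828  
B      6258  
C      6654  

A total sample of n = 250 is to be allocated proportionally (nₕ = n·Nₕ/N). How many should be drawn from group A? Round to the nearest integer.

N = 6828 + 6258 + 6654 = 19740.
n_A = 250·6828/19740 = 86.474... → 86.

86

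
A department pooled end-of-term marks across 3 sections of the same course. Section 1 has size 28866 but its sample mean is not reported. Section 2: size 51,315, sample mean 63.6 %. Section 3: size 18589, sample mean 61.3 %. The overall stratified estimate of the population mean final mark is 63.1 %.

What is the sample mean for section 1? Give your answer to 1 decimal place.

63.4

Σ Nₕx̄ₕ = N·μ, so 28866·x̄_1 = 98770·63.1 − (51315·63.6 + 18589·61.3).
= 6232387 − 4403139.7 = 1829247.3.
x̄_1 = 1829247.3 / 28866 = 63.370... → 63.4.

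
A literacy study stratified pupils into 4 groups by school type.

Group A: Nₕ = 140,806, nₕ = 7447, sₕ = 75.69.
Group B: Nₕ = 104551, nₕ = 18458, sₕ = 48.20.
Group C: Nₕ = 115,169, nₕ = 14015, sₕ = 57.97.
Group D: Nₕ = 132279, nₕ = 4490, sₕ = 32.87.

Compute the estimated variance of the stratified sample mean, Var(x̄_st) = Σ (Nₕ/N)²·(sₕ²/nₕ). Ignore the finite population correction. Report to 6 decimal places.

N = 492805. Term for each stratum: Wₕ²sₕ²/nₕ.
Var(x̄_st) = 0.062804067 + 0.005665205 + 0.013095874 + 0.017337428 = 0.098902573 → 0.098903.

0.098903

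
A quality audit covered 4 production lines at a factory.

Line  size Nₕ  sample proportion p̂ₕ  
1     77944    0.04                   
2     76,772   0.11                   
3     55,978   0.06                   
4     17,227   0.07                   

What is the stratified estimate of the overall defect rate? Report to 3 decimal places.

0.071

N = 77944 + 76772 + 55978 + 17227 = 227921.
Overall proportion = Σ (Nₕ/N)·p̂ₕ.
Σ Nₕp̂ₕ = 3117.76 + 8444.92 + 3358.68 + 1205.89 = 16127.25.
16127.25 / 227921 = 0.07076... → 0.071.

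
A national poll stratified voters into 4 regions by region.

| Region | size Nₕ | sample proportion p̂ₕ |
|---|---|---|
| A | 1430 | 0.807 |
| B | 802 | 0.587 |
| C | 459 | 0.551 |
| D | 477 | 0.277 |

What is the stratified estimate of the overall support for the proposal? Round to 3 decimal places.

N = 1430 + 802 + 459 + 477 = 3168.
Overall proportion = Σ (Nₕ/N)·p̂ₕ.
Σ Nₕp̂ₕ = 1154.01 + 470.774 + 252.909 + 132.129 = 2009.822.
2009.822 / 3168 = 0.63441... → 0.634.

0.634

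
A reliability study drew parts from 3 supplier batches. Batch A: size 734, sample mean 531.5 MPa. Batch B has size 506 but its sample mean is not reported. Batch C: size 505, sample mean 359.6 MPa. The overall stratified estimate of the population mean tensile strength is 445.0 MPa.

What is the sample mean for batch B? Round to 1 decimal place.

404.8

N = 734 + 506 + 505 = 1745.
Overall total = μ·N = 445.0·1745 = 776525.
Subtract the known strata: 734·531.5 + 505·359.6 = 571719.
Remaining total for batch B: 776525 − 571719 = 204806.
Divide by its size: 204806 / 506 = 404.755... → 404.8.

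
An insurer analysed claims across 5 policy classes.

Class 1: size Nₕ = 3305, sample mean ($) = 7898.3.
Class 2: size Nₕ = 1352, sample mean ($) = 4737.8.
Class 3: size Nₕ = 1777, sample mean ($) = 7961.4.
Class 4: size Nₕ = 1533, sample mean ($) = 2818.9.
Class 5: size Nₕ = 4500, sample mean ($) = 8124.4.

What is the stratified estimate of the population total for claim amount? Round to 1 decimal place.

Estimate total by summing Nₕ·x̄ₕ over strata.
3305·7898.3 + 1352·4737.8 + 1777·7961.4 + 1533·2818.9 + 4500·8124.4 = 26103881.5 + 6405505.6 + 14147407.8 + 4321373.7 + 36559800 = 87537968.6.

87537968.6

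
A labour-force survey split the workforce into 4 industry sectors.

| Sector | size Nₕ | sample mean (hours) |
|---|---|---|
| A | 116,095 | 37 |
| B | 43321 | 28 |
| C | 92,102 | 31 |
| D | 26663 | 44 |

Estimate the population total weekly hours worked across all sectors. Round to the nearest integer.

9536837

A: 116095·37 = 4295515
B: 43321·28 = 1212988
C: 92102·31 = 2855162
D: 26663·44 = 1173172
τ̂ = Σ Nₕx̄ₕ = 9536837.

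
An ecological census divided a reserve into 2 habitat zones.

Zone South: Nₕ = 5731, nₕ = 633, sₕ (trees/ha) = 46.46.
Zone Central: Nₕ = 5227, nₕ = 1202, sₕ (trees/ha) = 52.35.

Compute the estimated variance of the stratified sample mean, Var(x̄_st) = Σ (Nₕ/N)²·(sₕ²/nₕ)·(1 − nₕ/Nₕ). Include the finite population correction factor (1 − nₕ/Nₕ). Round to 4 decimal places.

1.2292

N = 10958; Wₕ = Nₕ/N.
zone South: (5731/10958)²·46.46²/633·(1 − 633/5731) = 0.8297024
zone Central: (5227/10958)²·52.35²/1202·(1 − 1202/5227) = 0.3994705
Sum = 1.2291729 → 1.2292.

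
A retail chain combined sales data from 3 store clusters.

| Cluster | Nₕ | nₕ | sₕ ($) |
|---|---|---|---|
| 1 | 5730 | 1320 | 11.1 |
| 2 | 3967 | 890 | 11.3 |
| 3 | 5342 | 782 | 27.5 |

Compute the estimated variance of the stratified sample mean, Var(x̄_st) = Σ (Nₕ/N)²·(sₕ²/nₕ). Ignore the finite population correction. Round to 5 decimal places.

0.14555

N = 15039. Term for each stratum: Wₕ²sₕ²/nₕ.
Var(x̄_st) = 0.01355013 + 0.00998282 + 0.12201929 = 0.14555224 → 0.14555.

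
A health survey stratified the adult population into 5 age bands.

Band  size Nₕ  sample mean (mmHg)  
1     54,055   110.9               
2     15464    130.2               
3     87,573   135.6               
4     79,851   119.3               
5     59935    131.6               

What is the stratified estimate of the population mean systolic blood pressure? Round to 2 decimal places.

x̄_st = (Σ Nₕx̄ₕ) / (Σ Nₕ) = (54055·110.9 + 15464·130.2 + 87573·135.6 + 79851·119.3 + 59935·131.6) / 296878
= 37296681.4 / 296878 = 125.6297... → 125.63.

125.63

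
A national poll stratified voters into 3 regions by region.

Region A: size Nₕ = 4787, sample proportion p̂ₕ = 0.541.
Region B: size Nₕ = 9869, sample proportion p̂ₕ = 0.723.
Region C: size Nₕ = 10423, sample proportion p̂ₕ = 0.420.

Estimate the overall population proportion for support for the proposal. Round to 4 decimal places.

0.5623

N = 4787 + 9869 + 10423 = 25079.
Overall proportion = Σ (Nₕ/N)·p̂ₕ.
Σ Nₕp̂ₕ = 2589.767 + 7135.287 + 4377.66 = 14102.714.
14102.714 / 25079 = 0.562332... → 0.5623.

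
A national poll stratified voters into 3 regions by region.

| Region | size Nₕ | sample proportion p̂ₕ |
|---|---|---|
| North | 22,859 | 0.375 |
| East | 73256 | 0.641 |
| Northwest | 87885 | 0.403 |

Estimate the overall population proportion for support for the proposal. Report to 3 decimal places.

Wₕ = Nₕ/N with N = 184000: 0.1242, 0.3981, 0.4776.
p̂_st = 0.1242·0.375 + 0.3981·0.641 + 0.4776·0.403 ≈ 0.49428... → 0.494.

0.494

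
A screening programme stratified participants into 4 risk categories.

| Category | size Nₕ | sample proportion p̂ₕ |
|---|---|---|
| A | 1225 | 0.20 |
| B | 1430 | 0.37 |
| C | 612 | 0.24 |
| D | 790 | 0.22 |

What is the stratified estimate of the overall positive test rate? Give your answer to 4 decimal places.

Wₕ = Nₕ/N with N = 4057: 0.3019, 0.3525, 0.1509, 0.1947.
p̂_st = 0.3019·0.20 + 0.3525·0.37 + 0.1509·0.24 + 0.1947·0.22 ≈ 0.269850... → 0.2698.

0.2698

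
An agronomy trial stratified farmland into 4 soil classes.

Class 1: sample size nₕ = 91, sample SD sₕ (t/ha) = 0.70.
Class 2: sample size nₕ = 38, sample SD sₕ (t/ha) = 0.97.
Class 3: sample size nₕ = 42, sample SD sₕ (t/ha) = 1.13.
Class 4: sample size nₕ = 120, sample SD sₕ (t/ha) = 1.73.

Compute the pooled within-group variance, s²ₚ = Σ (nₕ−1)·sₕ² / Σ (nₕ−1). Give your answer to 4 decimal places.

Degrees of freedom: 90 + 37 + 41 + 119 = 287.
Σ(nₕ−1)sₕ² = 90·0.49 + 37·0.9409 + 41·1.2769 + 119·2.9929 = 487.4213.
s²ₚ = 487.4213 / 287 = 1.698332... → 1.6983.

1.6983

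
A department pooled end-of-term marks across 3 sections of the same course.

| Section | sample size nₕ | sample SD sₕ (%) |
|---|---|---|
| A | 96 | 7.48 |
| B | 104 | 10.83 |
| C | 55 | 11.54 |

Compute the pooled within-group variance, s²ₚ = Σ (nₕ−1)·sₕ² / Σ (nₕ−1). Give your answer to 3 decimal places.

Degrees of freedom: 95 + 103 + 54 = 252.
Σ(nₕ−1)sₕ² = 95·55.9504 + 103·117.2889 + 54·133.1716 = 24587.3111.
s²ₚ = 24587.3111 / 252 = 97.56869... → 97.569.

97.569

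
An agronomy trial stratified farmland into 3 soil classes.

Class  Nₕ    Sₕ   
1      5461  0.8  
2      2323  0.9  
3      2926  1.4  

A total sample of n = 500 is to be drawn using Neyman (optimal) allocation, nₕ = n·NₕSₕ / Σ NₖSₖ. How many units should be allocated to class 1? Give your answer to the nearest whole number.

1: NₕSₕ = 5461·0.8 = 4368.8
2: NₕSₕ = 2323·0.9 = 2090.7
3: NₕSₕ = 2926·1.4 = 4096.4
Σ NₕSₕ = 10555.9.
n_1 = 500·4368.8/10555.9 = 206.936... → 207.

207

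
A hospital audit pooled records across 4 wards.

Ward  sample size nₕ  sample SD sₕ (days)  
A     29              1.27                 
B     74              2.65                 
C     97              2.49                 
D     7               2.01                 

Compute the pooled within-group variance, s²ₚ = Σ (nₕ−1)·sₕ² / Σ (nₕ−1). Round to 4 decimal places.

Degrees of freedom: 28 + 73 + 96 + 6 = 203.
Σ(nₕ−1)sₕ² = 28·1.6129 + 73·7.0225 + 96·6.2001 + 6·4.0401 = 1177.2539.
s²ₚ = 1177.2539 / 203 = 5.799280... → 5.7993.

5.7993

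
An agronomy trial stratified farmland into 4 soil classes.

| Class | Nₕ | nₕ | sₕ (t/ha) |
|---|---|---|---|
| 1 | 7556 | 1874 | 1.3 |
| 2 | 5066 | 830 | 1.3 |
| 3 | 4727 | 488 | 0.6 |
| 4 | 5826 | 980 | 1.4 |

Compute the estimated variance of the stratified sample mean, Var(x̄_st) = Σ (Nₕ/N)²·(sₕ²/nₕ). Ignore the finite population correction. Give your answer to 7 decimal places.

N = 23175; Wₕ = Nₕ/N.
class 1: (7556/23175)²·1.3²/1874 = 0.0000958653
class 2: (5066/23175)²·1.3²/830 = 0.0000972970
class 3: (4727/23175)²·0.6²/488 = 0.0000306912
class 4: (5826/23175)²·1.4²/980 = 0.0001263955
Sum = 0.0003502490 → 0.0003502.

0.0003502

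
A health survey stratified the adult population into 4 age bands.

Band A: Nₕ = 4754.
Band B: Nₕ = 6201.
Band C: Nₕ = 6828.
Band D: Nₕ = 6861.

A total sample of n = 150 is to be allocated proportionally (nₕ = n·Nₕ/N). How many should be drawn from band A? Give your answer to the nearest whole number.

29

N = 4754 + 6201 + 6828 + 6861 = 24644.
n_A = 150·4754/24644 = 28.936... → 29.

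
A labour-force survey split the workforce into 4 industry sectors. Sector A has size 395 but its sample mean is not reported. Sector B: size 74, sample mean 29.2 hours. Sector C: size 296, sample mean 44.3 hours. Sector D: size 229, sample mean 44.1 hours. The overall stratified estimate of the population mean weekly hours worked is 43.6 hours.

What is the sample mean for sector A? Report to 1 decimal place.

Σ Nₕx̄ₕ = N·μ, so 395·x̄_A = 994·43.6 − (74·29.2 + 296·44.3 + 229·44.1).
= 43338.4 − 25372.5 = 17965.9.
x̄_A = 17965.9 / 395 = 45.483... → 45.5.

45.5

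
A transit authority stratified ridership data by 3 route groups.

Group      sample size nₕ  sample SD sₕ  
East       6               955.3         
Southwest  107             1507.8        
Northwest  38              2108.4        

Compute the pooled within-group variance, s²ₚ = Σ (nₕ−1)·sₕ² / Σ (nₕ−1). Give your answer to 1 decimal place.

Degrees of freedom: 5 + 106 + 37 = 148.
Σ(nₕ−1)sₕ² = 5·912598.09 + 106·2273460.84 + 37·4445350.56 = 410027810.21.
s²ₚ = 410027810.21 / 148 = 2770458.177... → 2770458.2.

2770458.2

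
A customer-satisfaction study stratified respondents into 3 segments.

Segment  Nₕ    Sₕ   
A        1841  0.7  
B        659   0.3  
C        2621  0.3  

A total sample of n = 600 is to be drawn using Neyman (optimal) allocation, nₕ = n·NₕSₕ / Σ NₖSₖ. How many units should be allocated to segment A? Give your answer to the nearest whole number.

A: NₕSₕ = 1841·0.7 = 1288.7
B: NₕSₕ = 659·0.3 = 197.7
C: NₕSₕ = 2621·0.3 = 786.3
Σ NₕSₕ = 2272.7.
n_A = 600·1288.7/2272.7 = 340.221... → 340.

340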